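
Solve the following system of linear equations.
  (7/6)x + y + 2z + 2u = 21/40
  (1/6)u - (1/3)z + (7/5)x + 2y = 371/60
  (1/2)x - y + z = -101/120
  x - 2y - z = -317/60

x = 5/4, y = 8/3, z = 6/5, u = -3

Row-reduce the augmented matrix:
R1 ← R1 / (7/6).
R2 ← R2 − 7/5·R1.
R3 ← R3 − 1/2·R1.
R4 ← R4 − 1·R1.
R2 ← R2 / (4/5).
R1 ← R1 − 6/7·R2.
R3 ← R3 + 10/7·R2.
R4 ← R4 + 20/7·R2.
R3 ← R3 / (-199/42).
R1 ← R1 − 65/14·R3.
R2 ← R2 + 41/12·R3.
R4 ← R4 + 262/21·R3.
R4 ← R4 / (1221/398).
R1 ← R1 + 255/398·R4.
R2 ← R2 − 559/796·R4.
R3 ← R3 − 407/398·R4.
Reading off the reduced rows gives x = 5/4, y = 8/3, z = 6/5, u = -3.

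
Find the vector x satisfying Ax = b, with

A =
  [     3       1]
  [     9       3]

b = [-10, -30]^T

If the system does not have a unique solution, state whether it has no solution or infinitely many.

Row-reduce:
R1 ← R1 / (3).
R2 ← R2 − 9·R1.
Rank is 1 with 2 unknowns, leaving x_2 free.

infinitely many solutions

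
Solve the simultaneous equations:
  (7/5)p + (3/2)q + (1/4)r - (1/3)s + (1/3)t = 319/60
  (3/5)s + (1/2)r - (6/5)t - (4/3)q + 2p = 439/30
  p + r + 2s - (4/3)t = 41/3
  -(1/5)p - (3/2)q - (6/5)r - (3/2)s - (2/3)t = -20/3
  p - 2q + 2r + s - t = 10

p = 6, q = -1, r = -1, s = 5, t = 1

Row-reduce the augmented matrix:
R1 ← R1 / (7/5).
R2 ← R2 − 2·R1.
R3 ← R3 − 1·R1.
R4 ← R4 + 1/5·R1.
R5 ← R5 − 1·R1.
R2 ← R2 / (-73/21).
R1 ← R1 − 15/14·R2.
R3 ← R3 + 15/14·R2.
R4 ← R4 + 9/7·R2.
R5 ← R5 + 43/14·R2.
R3 ← R3 / (227/292).
R1 ← R1 − 65/292·R3.
R2 ← R2 + 3/73·R3.
R4 ← R4 + 1777/1460·R3.
R5 ← R5 − 495/292·R3.
R4 ← R4 / (3538/3405).
R1 ← R1 + 308/681·R4.
R2 ← R2 + 237/1135·R4.
R3 ← R3 − 1670/681·R4.
R5 ← R5 + 13177/3405·R4.
R5 ← R5 / (-31879/8845).
R1 ← R1 + 3688/5307·R5.
R2 ← R2 − 838/8845·R5.
R3 ← R3 − 13472/5307·R5.
R4 ← R4 + 2810/1769·R5.
Reading off the reduced rows gives p = 6, q = -1, r = -1, s = 5, t = 1.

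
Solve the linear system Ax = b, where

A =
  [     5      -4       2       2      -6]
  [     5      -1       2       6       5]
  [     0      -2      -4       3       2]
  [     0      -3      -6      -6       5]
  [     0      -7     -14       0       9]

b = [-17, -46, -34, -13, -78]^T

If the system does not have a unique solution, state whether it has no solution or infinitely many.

no solution

Row-reduce:
R1 ← R1 / (5).
R2 ← R2 − 5·R1.
R2 ← R2 / (3).
R1 ← R1 + 4/5·R2.
R3 ← R3 + 2·R2.
R4 ← R4 + 3·R2.
R5 ← R5 + 7·R2.
R3 ← R3 / (-4).
R1 ← R1 − 2/5·R3.
R4 ← R4 + 6·R3.
R5 ← R5 + 14·R3.
R4 ← R4 / (-21/2).
R1 ← R1 − 61/30·R4.
R2 ← R2 − 4/3·R4.
R3 ← R3 + 17/12·R4.
R5 ← R5 + 21/2·R4.
Row 5 reduces to 0 = 3, a contradiction. The system is inconsistent.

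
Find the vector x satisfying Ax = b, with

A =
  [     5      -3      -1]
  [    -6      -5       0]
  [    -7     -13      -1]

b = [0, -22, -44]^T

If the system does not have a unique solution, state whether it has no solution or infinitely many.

Row-reduce:
R1 ← R1 / (5).
R2 ← R2 + 6·R1.
R3 ← R3 + 7·R1.
R2 ← R2 / (-43/5).
R1 ← R1 + 3/5·R2.
R3 ← R3 + 86/5·R2.
Rank is 2 with 3 unknowns, leaving x_3 free.

infinitely many solutions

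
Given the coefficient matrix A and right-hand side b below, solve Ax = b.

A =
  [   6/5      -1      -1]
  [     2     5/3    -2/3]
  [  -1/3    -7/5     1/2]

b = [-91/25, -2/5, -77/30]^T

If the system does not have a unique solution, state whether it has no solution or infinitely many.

Row-reduce the augmented matrix:
R1 ← R1 / (6/5).
R2 ← R2 − 2·R1.
R3 ← R3 + 1/3·R1.
R2 ← R2 / (10/3).
R1 ← R1 + 5/6·R2.
R3 ← R3 + 151/90·R2.
R3 ← R3 / (653/900).
R1 ← R1 + 7/12·R3.
R2 ← R2 − 3/10·R3.
Reading off the reduced rows gives x_1 = -11/5, x_2 = 2, x_3 = -1.

x_1 = -11/5, x_2 = 2, x_3 = -1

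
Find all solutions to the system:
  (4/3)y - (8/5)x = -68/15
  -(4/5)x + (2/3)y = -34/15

infinitely many solutions

Row-reduce:
R1 ← R1 / (-8/5).
R2 ← R2 + 4/5·R1.
Rank is 1 with 2 unknowns, leaving y free.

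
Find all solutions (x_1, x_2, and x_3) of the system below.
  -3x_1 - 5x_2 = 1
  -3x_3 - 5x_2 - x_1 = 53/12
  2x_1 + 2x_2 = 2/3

x_1 = 4/3, x_2 = -1, x_3 = -1/4

Row-reduce the augmented matrix:
R1 ← R1 / (-3).
R2 ← R2 + 1·R1.
R3 ← R3 − 2·R1.
R2 ← R2 / (-10/3).
R1 ← R1 − 5/3·R2.
R3 ← R3 + 4/3·R2.
R3 ← R3 / (6/5).
R1 ← R1 + 3/2·R3.
R2 ← R2 − 9/10·R3.
Reading off the reduced rows gives x_1 = 4/3, x_2 = -1, x_3 = -1/4.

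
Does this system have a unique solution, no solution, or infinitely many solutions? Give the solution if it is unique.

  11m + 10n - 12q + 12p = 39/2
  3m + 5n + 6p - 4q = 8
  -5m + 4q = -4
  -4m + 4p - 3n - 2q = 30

no solution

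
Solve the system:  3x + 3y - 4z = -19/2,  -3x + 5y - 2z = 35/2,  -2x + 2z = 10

Row-reduce the augmented matrix:
R1 ← R1 / (3).
R2 ← R2 + 3·R1.
R3 ← R3 + 2·R1.
R2 ← R2 / (8).
R1 ← R1 − 1·R2.
R3 ← R3 − 2·R2.
R3 ← R3 / (5/6).
R1 ← R1 + 7/12·R3.
R2 ← R2 + 3/4·R3.
Reading off the reduced rows gives x = -3, y = 5/2, z = 2.

x = -3, y = 5/2, z = 2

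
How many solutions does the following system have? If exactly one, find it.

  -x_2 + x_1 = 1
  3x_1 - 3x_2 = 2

no solution

Row-reduce:
R2 ← R2 − 3·R1.
Row 2 reduces to 0 = -1, a contradiction. The system is inconsistent.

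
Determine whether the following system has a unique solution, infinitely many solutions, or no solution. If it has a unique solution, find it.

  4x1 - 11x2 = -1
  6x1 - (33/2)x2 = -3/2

infinitely many solutions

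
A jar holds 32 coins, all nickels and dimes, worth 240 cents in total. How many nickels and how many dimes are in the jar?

Let n = nickels, d = dimes.
  n + d = 32
  5n + 10d = 240
Row-reduce the augmented matrix:
R2 ← R2 − 5·R1.
R2 ← R2 / (5).
R1 ← R1 − 1·R2.
Reading off the reduced rows gives n = 16, d = 16.

nickels: 16, dimes: 16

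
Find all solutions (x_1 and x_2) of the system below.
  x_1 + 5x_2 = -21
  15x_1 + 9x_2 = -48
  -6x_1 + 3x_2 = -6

no solution

Row-reduce:
R2 ← R2 − 15·R1.
R3 ← R3 + 6·R1.
R2 ← R2 / (-66).
R1 ← R1 − 5·R2.
R3 ← R3 − 33·R2.
Row 3 reduces to 0 = 3/2, a contradiction. The system is inconsistent.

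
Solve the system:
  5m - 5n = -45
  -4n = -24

m = -3, n = 6

Row-reduce the augmented matrix:
R1 ← R1 / (5).
R2 ← R2 / (-4).
R1 ← R1 + 1·R2.
Reading off the reduced rows gives m = -3, n = 6.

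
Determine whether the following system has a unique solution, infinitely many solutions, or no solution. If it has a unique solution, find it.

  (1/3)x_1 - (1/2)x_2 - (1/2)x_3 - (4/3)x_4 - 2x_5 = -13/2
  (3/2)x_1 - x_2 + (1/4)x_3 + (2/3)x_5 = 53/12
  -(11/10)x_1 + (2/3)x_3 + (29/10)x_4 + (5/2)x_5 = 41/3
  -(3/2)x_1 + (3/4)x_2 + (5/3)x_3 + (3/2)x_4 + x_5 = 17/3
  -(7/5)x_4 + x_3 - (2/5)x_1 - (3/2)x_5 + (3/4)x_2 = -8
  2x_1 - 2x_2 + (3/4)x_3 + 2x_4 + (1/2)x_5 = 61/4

x_1 = 1, x_2 = -2, x_3 = 1, x_4 = 4, x_5 = 1

Row-reduce the augmented matrix:
R1 ← R1 / (1/3).
R2 ← R2 − 3/2·R1.
R3 ← R3 + 11/10·R1.
R4 ← R4 + 3/2·R1.
R5 ← R5 + 2/5·R1.
R6 ← R6 − 2·R1.
R2 ← R2 / (5/4).
R1 ← R1 + 3/2·R2.
R3 ← R3 + 33/20·R2.
R4 ← R4 + 3/2·R2.
R5 ← R5 − 3/20·R2.
R6 ← R6 − 1·R2.
R3 ← R3 / (139/60).
R1 ← R1 − 3/2·R3.
R2 ← R2 − 2·R3.
R4 ← R4 − 29/12·R3.
R5 ← R5 − 1/10·R3.
R6 ← R6 − 7/4·R3.
R4 ← R4 / (-2778/695).
R1 ← R1 + 133/139·R4.
R2 ← R2 + 516/695·R4.
R3 ← R3 − 1926/695·R4.
R5 ← R5 + 2778/695·R4.
R6 ← R6 − 487/1390·R4.
Swap R5 and R6.
R5 ← R5 / (-8339/3704).
R1 ← R1 − 7187/5556·R5.
R2 ← R2 − 1759/1389·R5.
R3 ← R3 + 27/926·R5.
R4 ← R4 − 7553/5556·R5.
R6 reduces to 0 = 0, so the extra equation is consistent.
Reading off the reduced rows gives x_1 = 1, x_2 = -2, x_3 = 1, x_4 = 4, x_5 = 1.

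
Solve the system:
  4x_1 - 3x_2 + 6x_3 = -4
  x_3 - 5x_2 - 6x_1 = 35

Row-reduce:
R1 ← R1 / (4).
R2 ← R2 + 6·R1.
R2 ← R2 / (-19/2).
R1 ← R1 + 3/4·R2.
Rank is 2 with 3 unknowns, leaving x_3 free.

infinitely many solutions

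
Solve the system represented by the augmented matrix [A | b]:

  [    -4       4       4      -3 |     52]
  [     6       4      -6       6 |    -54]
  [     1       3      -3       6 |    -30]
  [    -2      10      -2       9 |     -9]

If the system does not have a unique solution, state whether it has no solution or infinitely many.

no solution

Row-reduce:
R1 ← R1 / (-4).
R2 ← R2 − 6·R1.
R3 ← R3 − 1·R1.
R4 ← R4 + 2·R1.
R2 ← R2 / (10).
R1 ← R1 + 1·R2.
R3 ← R3 − 4·R2.
R4 ← R4 − 8·R2.
R3 ← R3 / (-2).
R1 ← R1 + 1·R3.
R4 ← R4 + 4·R3.
Row 4 reduces to 0 = -1, a contradiction. The system is inconsistent.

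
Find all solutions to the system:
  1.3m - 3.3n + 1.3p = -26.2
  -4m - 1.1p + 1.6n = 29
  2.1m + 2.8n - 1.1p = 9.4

m = -4, n = 4, p = -6

Row-reduce the augmented matrix:
R1 ← R1 / (13/10).
R2 ← R2 + 4·R1.
R3 ← R3 − 21/10·R1.
R2 ← R2 / (-556/65).
R1 ← R1 + 33/13·R2.
R3 ← R3 − 1057/130·R2.
R3 ← R3 / (-4931/11120).
R1 ← R1 − 155/1112·R3.
R2 ← R2 + 377/1112·R3.
Reading off the reduced rows gives m = -4, n = 4, p = -6.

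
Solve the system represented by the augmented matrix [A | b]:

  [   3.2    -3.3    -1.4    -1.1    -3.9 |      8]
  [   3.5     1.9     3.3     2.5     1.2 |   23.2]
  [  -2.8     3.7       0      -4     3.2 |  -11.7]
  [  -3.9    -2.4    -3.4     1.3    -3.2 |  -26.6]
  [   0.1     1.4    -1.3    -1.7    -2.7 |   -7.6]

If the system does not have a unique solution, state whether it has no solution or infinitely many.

Row-reduce the augmented matrix:
R1 ← R1 / (16/5).
R2 ← R2 − 7/2·R1.
R3 ← R3 + 14/5·R1.
R4 ← R4 + 39/10·R1.
R5 ← R5 − 1/10·R1.
R2 ← R2 / (1763/320).
R1 ← R1 + 33/32·R2.
R3 ← R3 − 13/16·R2.
R4 ← R4 + 411/64·R2.
R5 ← R5 − 481/320·R2.
R3 ← R3 / (-17079/8815).
R1 ← R1 − 823/1763·R3.
R2 ← R2 − 1546/1763·R3.
R4 ← R4 − 9259/17630·R3.
R5 ← R5 + 22693/8815·R3.
R4 ← R4 / (950497/341580).
R1 ← R1 + 33401/34158·R4.
R2 ← R2 + 31102/17079·R4.
R3 ← R3 − 97117/34158·R4.
R5 ← R5 − 396523/85395·R4.
R5 ← R5 / (3659817/9504970).
R1 ← R1 + 1039965/950497·R5.
R2 ← R2 + 651188/950497·R5.
R3 ← R3 − 2304442/950497·R5.
R4 ← R4 + 634771/950497·R5.
Reading off the reduced rows gives x_1 = 4, x_2 = -1, x_3 = 3, x_4 = 0, x_5 = 1.

x_1 = 4, x_2 = -1, x_3 = 3, x_4 = 0, x_5 = 1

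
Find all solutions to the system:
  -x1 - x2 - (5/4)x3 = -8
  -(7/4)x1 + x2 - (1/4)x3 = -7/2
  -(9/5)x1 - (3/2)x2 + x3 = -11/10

Row-reduce the augmented matrix:
R1 ← R1 / (-1).
R2 ← R2 + 7/4·R1.
R3 ← R3 + 9/5·R1.
R2 ← R2 / (11/4).
R1 ← R1 − 1·R2.
R3 ← R3 − 3/10·R2.
R3 ← R3 / (1337/440).
R1 ← R1 − 6/11·R3.
R2 ← R2 − 31/44·R3.
Reading off the reduced rows gives x1 = 2, x2 = 1, x3 = 4.

x1 = 2, x2 = 1, x3 = 4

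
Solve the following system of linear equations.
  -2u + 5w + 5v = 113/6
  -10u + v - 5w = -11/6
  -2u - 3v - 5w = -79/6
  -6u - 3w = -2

u = -2/3, v = 3/2, w = 2

Row-reduce the augmented matrix:
R1 ← R1 / (-2).
R2 ← R2 + 10·R1.
R3 ← R3 + 2·R1.
R4 ← R4 + 6·R1.
R2 ← R2 / (-24).
R1 ← R1 + 5/2·R2.
R3 ← R3 + 8·R2.
R4 ← R4 + 15·R2.
Swap R3 and R4.
R3 ← R3 / (3/4).
R1 ← R1 − 5/8·R3.
R2 ← R2 − 5/4·R3.
R4 reduces to 0 = 0, so the extra equation is consistent.
Reading off the reduced rows gives u = -2/3, v = 3/2, w = 2.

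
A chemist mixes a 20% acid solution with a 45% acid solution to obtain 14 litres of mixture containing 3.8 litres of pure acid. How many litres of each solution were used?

Let a = litres of solution A, b = litres of solution B.
  a + b = 14
  (1/5)a + (9/20)b = 19/5
From equation 1: a = 14 − b.
Substitute into equation 2 and solve: b = 4.
Then a = 10.

litres of solution A: 10, litres of solution B: 4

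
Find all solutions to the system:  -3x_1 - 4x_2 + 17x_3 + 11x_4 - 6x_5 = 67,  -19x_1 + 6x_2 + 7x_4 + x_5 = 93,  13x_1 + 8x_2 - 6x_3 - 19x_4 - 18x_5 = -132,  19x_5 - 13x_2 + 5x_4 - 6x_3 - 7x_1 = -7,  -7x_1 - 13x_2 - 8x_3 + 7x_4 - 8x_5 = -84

Row-reduce the augmented matrix:
R1 ← R1 / (-3).
R2 ← R2 + 19·R1.
R3 ← R3 − 13·R1.
R4 ← R4 + 7·R1.
R5 ← R5 + 7·R1.
R2 ← R2 / (94/3).
R1 ← R1 − 4/3·R2.
R3 ← R3 + 28/3·R2.
R4 ← R4 + 11/3·R2.
R5 ← R5 + 11/3·R2.
R3 ← R3 / (1673/47).
R1 ← R1 + 51/47·R3.
R2 ← R2 + 323/94·R3.
R4 ← R4 + 5477/94·R3.
R5 ← R5 + 5665/94·R3.
R4 ← R4 / (-19459/1673).
R1 ← R1 + 1163/1673·R4.
R2 ← R2 + 1731/1673·R4.
R3 ← R3 − 470/1673·R4.
R5 ← R5 + 15173/1673·R4.
R5 ← R5 / (-626988/19459).
R1 ← R1 − 10751/38918·R5.
R2 ← R2 + 9877/19459·R5.
R3 ← R3 + 24961/19459·R5.
R4 ← R4 − 51673/38918·R5.
Reading off the reduced rows gives x_1 = -1, x_2 = 6, x_3 = 3, x_4 = 5, x_5 = 3.

x_1 = -1, x_2 = 6, x_3 = 3, x_4 = 5, x_5 = 3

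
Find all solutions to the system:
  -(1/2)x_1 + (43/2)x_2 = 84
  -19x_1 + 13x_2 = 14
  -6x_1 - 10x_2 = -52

no solution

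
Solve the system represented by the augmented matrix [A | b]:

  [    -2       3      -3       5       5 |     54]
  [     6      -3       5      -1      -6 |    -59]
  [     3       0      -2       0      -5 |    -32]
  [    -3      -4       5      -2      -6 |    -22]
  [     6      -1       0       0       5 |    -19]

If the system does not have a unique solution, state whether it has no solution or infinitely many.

x_1 = -5, x_2 = 4, x_3 = 1, x_4 = 4, x_5 = 3

Row-reduce the augmented matrix:
R1 ← R1 / (-2).
R2 ← R2 − 6·R1.
R3 ← R3 − 3·R1.
R4 ← R4 + 3·R1.
R5 ← R5 − 6·R1.
R2 ← R2 / (6).
R1 ← R1 + 3/2·R2.
R3 ← R3 − 9/2·R2.
R4 ← R4 + 17/2·R2.
R5 ← R5 − 8·R2.
R3 ← R3 / (-7/2).
R1 ← R1 − 1/2·R3.
R2 ← R2 + 2/3·R3.
R4 ← R4 − 23/6·R3.
R5 ← R5 + 11/3·R3.
R4 ← R4 / (148/21).
R1 ← R1 − 4/7·R4.
R2 ← R2 − 61/21·R4.
R3 ← R3 − 6/7·R4.
R5 ← R5 + 11/21·R4.
R5 ← R5 / (3567/296).
R1 ← R1 + 31/74·R5.
R2 ← R2 − 1343/296·R5.
R3 ← R3 − 277/148·R5.
R4 ← R4 + 227/296·R5.
Reading off the reduced rows gives x_1 = -5, x_2 = 4, x_3 = 1, x_4 = 4, x_5 = 3.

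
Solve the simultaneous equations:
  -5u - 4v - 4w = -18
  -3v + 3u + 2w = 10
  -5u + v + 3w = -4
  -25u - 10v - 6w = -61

Row-reduce:
R1 ← R1 / (-5).
R2 ← R2 − 3·R1.
R3 ← R3 + 5·R1.
R4 ← R4 + 25·R1.
R2 ← R2 / (-27/5).
R1 ← R1 − 4/5·R2.
R3 ← R3 − 5·R2.
R4 ← R4 − 10·R2.
R3 ← R3 / (179/27).
R1 ← R1 − 20/27·R3.
R2 ← R2 − 2/27·R3.
R4 ← R4 − 358/27·R3.
Row 4 reduces to 0 = 1, a contradiction. The system is inconsistent.

no solution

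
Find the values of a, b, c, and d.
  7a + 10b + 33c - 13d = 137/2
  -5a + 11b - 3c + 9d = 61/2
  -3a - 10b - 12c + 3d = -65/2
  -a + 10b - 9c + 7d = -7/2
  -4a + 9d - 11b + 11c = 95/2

a = -3, b = 1, c = 3, d = 3/2

Row-reduce the augmented matrix:
R1 ← R1 / (7).
R2 ← R2 + 5·R1.
R3 ← R3 + 3·R1.
R4 ← R4 + 1·R1.
R5 ← R5 + 4·R1.
R2 ← R2 / (127/7).
R1 ← R1 − 10/7·R2.
R3 ← R3 + 40/7·R2.
R4 ← R4 − 80/7·R2.
R5 ← R5 + 37/7·R2.
R3 ← R3 / (1095/127).
R1 ← R1 − 393/127·R3.
R2 ← R2 − 144/127·R3.
R4 ← R4 + 2190/127·R3.
R5 ← R5 − 4553/127·R3.
Swap R4 and R5.
R4 ← R4 / (13747/1095).
R1 ← R1 + 321/365·R4.
R2 ← R2 − 122/365·R4.
R3 ← R3 + 338/1095·R4.
R5 reduces to 0 = 0, so the extra equation is consistent.
Reading off the reduced rows gives a = -3, b = 1, c = 3, d = 3/2.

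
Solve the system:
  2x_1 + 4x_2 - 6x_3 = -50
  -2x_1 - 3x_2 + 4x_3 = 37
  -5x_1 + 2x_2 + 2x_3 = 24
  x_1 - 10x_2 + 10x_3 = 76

Row-reduce the augmented matrix:
R1 ← R1 / (2).
R2 ← R2 + 2·R1.
R3 ← R3 + 5·R1.
R4 ← R4 − 1·R1.
R1 ← R1 − 2·R2.
R3 ← R3 − 12·R2.
R4 ← R4 + 12·R2.
R3 ← R3 / (11).
R1 ← R1 − 1·R3.
R2 ← R2 + 2·R3.
R4 ← R4 + 11·R3.
R4 reduces to 0 = 0, so the extra equation is consistent.
Reading off the reduced rows gives x_1 = -4, x_2 = -3, x_3 = 5.

x_1 = -4, x_2 = -3, x_3 = 5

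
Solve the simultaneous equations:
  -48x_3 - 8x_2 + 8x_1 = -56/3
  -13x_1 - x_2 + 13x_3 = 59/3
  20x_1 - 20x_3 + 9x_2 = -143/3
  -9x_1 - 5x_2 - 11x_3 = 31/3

x_1 = -2/3, x_2 = -7/3, x_3 = 2/3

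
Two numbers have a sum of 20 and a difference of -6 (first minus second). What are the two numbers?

Let x = first number, y = second number.
  x + y = 20
  x - y = -6
From equation 1: x = 20 − y.
Substitute into equation 2 and solve: y = 13.
Then x = 7.

first number: 7, second number: 13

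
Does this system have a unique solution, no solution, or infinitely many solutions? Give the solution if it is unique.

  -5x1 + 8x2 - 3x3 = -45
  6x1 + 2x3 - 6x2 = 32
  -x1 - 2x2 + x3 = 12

Row-reduce:
R1 ← R1 / (-5).
R2 ← R2 − 6·R1.
R3 ← R3 + 1·R1.
R2 ← R2 / (18/5).
R1 ← R1 + 8/5·R2.
R3 ← R3 + 18/5·R2.
Row 3 reduces to 0 = -1, a contradiction. The system is inconsistent.

no solution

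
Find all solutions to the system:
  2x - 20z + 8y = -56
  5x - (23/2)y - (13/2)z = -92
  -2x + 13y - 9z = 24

Row-reduce:
R1 ← R1 / (2).
R2 ← R2 − 5·R1.
R3 ← R3 + 2·R1.
R2 ← R2 / (-63/2).
R1 ← R1 − 4·R2.
R3 ← R3 − 21·R2.
Rank is 2 with 3 unknowns, leaving z free.

infinitely many solutions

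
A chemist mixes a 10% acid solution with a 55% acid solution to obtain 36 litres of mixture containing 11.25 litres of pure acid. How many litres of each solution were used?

Let a = litres of solution A, b = litres of solution B.
  a + b = 36
  (1/10)a + (11/20)b = 45/4
From equation 1: a = 36 − b.
Substitute into equation 2 and solve: b = 17.
Then a = 19.

litres of solution A: 19, litres of solution B: 17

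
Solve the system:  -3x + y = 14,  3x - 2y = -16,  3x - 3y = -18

x = -4, y = 2

Row-reduce the augmented matrix:
R1 ← R1 / (-3).
R2 ← R2 − 3·R1.
R3 ← R3 − 3·R1.
R2 ← R2 / (-1).
R1 ← R1 + 1/3·R2.
R3 ← R3 + 2·R2.
R3 reduces to 0 = 0, so the extra equation is consistent.
Reading off the reduced rows gives x = -4, y = 2.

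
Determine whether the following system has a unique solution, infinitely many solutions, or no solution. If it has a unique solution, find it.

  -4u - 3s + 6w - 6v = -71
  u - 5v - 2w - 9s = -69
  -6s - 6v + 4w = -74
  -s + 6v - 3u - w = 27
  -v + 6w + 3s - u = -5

u = 2, v = 6, w = -2, s = 5

Row-reduce the augmented matrix:
R1 ← R1 / (-4).
R2 ← R2 − 1·R1.
R4 ← R4 + 3·R1.
R5 ← R5 + 1·R1.
R2 ← R2 / (-13/2).
R1 ← R1 − 3/2·R2.
R3 ← R3 + 6·R2.
R4 ← R4 − 21/2·R2.
R5 ← R5 − 1/2·R2.
R3 ← R3 / (58/13).
R1 ← R1 + 21/13·R3.
R2 ← R2 − 1/13·R3.
R4 ← R4 + 82/13·R3.
R5 ← R5 − 58/13·R3.
R4 ← R4 / (-595/58).
R1 ← R1 + 12/29·R4.
R2 ← R2 − 42/29·R4.
R3 ← R3 − 39/58·R4.
R5 reduces to 0 = 0, so the extra equation is consistent.
Reading off the reduced rows gives u = 2, v = 6, w = -2, s = 5.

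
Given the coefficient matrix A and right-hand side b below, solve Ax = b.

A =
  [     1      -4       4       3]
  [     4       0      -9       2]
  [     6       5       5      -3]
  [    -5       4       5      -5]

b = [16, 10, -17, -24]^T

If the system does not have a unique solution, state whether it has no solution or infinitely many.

Row-reduce:
R2 ← R2 − 4·R1.
R3 ← R3 − 6·R1.
R4 ← R4 + 5·R1.
R2 ← R2 / (16).
R1 ← R1 + 4·R2.
R3 ← R3 − 29·R2.
R4 ← R4 + 16·R2.
R3 ← R3 / (421/16).
R1 ← R1 + 9/4·R3.
R2 ← R2 + 25/16·R3.
Row 4 reduces to 0 = 2, a contradiction. The system is inconsistent.

no solution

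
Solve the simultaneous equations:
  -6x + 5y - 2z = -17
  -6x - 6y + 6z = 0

infinitely many solutions

Row-reduce:
R1 ← R1 / (-6).
R2 ← R2 + 6·R1.
R2 ← R2 / (-11).
R1 ← R1 + 5/6·R2.
Rank is 2 with 3 unknowns, leaving z free.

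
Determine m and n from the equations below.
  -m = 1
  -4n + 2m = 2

m = -1, n = -1

Row-reduce the augmented matrix:
R1 ← R1 / (-1).
R2 ← R2 − 2·R1.
R2 ← R2 / (-4).
Reading off the reduced rows gives m = -1, n = -1.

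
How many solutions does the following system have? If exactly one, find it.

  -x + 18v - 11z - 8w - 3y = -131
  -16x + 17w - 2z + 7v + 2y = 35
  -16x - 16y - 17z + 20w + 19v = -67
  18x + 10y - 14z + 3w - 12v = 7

infinitely many solutions

Row-reduce:
R1 ← R1 / (-1).
R2 ← R2 + 16·R1.
R3 ← R3 + 16·R1.
R4 ← R4 − 18·R1.
R2 ← R2 / (50).
R1 ← R1 − 3·R2.
R3 ← R3 − 32·R2.
R4 ← R4 + 44·R2.
R3 ← R3 / (1191/25).
R1 ← R1 − 14/25·R3.
R2 ← R2 − 87/25·R3.
R4 ← R4 + 1472/25·R3.
R4 ← R4 / (21765/397).
R1 ← R1 + 1071/794·R4.
R2 ← R2 + 899/794·R4.
R3 ← R3 − 460/397·R4.
Rank is 4 with 5 unknowns, leaving v free.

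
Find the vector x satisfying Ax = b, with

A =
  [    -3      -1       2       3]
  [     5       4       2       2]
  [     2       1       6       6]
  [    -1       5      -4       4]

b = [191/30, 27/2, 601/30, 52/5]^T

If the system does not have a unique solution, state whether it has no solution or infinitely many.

x_1 = -2/5, x_2 = 7/3, x_3 = 7/4, x_4 = 4/3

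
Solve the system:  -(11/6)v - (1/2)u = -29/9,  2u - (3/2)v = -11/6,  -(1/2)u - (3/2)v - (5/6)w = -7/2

Row-reduce the augmented matrix:
R1 ← R1 / (-1/2).
R2 ← R2 − 2·R1.
R3 ← R3 + 1/2·R1.
R2 ← R2 / (-53/6).
R1 ← R1 − 11/3·R2.
R3 ← R3 − 1/3·R2.
R3 ← R3 / (-5/6).
Reading off the reduced rows gives u = 1/3, v = 5/3, w = 1.

u = 1/3, v = 5/3, w = 1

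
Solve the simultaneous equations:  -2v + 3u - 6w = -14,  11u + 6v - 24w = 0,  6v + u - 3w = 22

Row-reduce:
R1 ← R1 / (3).
R2 ← R2 − 11·R1.
R3 ← R3 − 1·R1.
R2 ← R2 / (40/3).
R1 ← R1 + 2/3·R2.
R3 ← R3 − 20/3·R2.
Row 3 reduces to 0 = 1, a contradiction. The system is inconsistent.

no solution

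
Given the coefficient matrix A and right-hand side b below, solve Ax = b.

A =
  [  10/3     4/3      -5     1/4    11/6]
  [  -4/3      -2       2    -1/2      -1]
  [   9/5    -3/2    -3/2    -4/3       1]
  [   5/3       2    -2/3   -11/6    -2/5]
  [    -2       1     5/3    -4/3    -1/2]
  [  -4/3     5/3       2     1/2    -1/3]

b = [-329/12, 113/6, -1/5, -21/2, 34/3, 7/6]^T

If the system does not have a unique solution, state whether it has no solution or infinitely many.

Row-reduce:
R1 ← R1 / (10/3).
R2 ← R2 + 4/3·R1.
R3 ← R3 − 9/5·R1.
R4 ← R4 − 5/3·R1.
R5 ← R5 + 2·R1.
R6 ← R6 + 4/3·R1.
R2 ← R2 / (-22/15).
R1 ← R1 − 2/5·R2.
R3 ← R3 + 111/50·R2.
R4 ← R4 − 4/3·R2.
R5 ← R5 − 9/5·R2.
R6 ← R6 − 11/5·R2.
R3 ← R3 / (6/5).
R1 ← R1 + 3/2·R3.
R4 ← R4 − 11/6·R3.
R5 ← R5 + 4/3·R3.
R4 ← R4 / (-9539/9504).
R1 ← R1 + 1175/1056·R4.
R2 ← R2 − 3/11·R4.
R3 ← R3 + 1139/1584·R4.
R5 ← R5 + 782/297·R4.
R5 ← R5 / (618141/95390).
R1 ← R1 − 32655/9539·R5.
R2 ← R2 + 19724/47695·R5.
R3 ← R3 − 91308/47695·R5.
R4 ← R4 − 104118/47695·R5.
Row 6 reduces to 0 = 2, a contradiction. The system is inconsistent.

no solution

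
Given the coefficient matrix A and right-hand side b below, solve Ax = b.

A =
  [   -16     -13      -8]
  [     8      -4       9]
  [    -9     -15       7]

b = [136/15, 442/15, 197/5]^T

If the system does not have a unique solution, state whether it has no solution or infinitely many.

x_1 = 1, x_2 = -8/3, x_3 = 6/5

Row-reduce the augmented matrix:
R1 ← R1 / (-16).
R2 ← R2 − 8·R1.
R3 ← R3 + 9·R1.
R2 ← R2 / (-21/2).
R1 ← R1 − 13/16·R2.
R3 ← R3 + 123/16·R2.
R3 ← R3 / (439/56).
R1 ← R1 − 149/168·R3.
R2 ← R2 + 10/21·R3.
Reading off the reduced rows gives x_1 = 1, x_2 = -8/3, x_3 = 6/5.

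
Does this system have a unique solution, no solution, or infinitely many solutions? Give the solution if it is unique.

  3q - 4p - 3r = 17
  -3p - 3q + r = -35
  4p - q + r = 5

p = 4, q = 6, r = -5

Row-reduce the augmented matrix:
R1 ← R1 / (-4).
R2 ← R2 + 3·R1.
R3 ← R3 − 4·R1.
R2 ← R2 / (-21/4).
R1 ← R1 + 3/4·R2.
R3 ← R3 − 2·R2.
R3 ← R3 / (-16/21).
R1 ← R1 − 2/7·R3.
R2 ← R2 + 13/21·R3.
Reading off the reduced rows gives p = 4, q = 6, r = -5.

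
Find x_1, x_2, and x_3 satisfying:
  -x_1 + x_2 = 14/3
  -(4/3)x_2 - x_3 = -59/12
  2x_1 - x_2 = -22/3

x_1 = -8/3, x_2 = 2, x_3 = 9/4

Row-reduce the augmented matrix:
R1 ← R1 / (-1).
R3 ← R3 − 2·R1.
R2 ← R2 / (-4/3).
R1 ← R1 + 1·R2.
R3 ← R3 − 1·R2.
R3 ← R3 / (-3/4).
R1 ← R1 − 3/4·R3.
R2 ← R2 − 3/4·R3.
Reading off the reduced rows gives x_1 = -8/3, x_2 = 2, x_3 = 9/4.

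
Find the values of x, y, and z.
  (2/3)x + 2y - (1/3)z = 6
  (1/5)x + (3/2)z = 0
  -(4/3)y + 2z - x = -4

Row-reduce the augmented matrix:
R1 ← R1 / (2/3).
R2 ← R2 − 1/5·R1.
R3 ← R3 + 1·R1.
R2 ← R2 / (-3/5).
R1 ← R1 − 3·R2.
R3 ← R3 − 5/3·R2.
R3 ← R3 / (107/18).
R1 ← R1 − 15/2·R3.
R2 ← R2 + 8/3·R3.
Reading off the reduced rows gives x = 0, y = 3, z = 0.

x = 0, y = 3, z = 0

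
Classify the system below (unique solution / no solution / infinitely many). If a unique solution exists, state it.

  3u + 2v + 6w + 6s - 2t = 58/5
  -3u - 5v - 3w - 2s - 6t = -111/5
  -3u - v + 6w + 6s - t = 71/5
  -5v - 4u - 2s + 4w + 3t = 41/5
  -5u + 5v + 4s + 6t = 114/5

u = 0, v = 0, w = 1, s = 9/5, t = 13/5

Row-reduce the augmented matrix:
R1 ← R1 / (3).
R2 ← R2 + 3·R1.
R3 ← R3 + 3·R1.
R4 ← R4 + 4·R1.
R5 ← R5 + 5·R1.
R2 ← R2 / (-3).
R1 ← R1 − 2/3·R2.
R3 ← R3 − 1·R2.
R4 ← R4 + 7/3·R2.
R5 ← R5 − 25/3·R2.
R3 ← R3 / (13).
R1 ← R1 − 8/3·R3.
R2 ← R2 + 1·R3.
R4 ← R4 − 29/3·R3.
R5 ← R5 − 55/3·R3.
R4 ← R4 / (-274/39).
R1 ← R1 − 2/13·R4.
R2 ← R2 + 4/13·R4.
R3 ← R3 − 40/39·R4.
R5 ← R5 − 82/13·R4.
R5 ← R5 / (-779/411).
R1 ← R1 + 430/411·R5.
R2 ← R2 − 241/137·R5.
R3 ← R3 − 467/411·R5.
R4 ← R4 + 210/137·R5.
Reading off the reduced rows gives u = 0, v = 0, w = 1, s = 9/5, t = 13/5.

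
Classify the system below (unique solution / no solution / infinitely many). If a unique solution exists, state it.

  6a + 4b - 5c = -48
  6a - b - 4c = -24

infinitely many solutions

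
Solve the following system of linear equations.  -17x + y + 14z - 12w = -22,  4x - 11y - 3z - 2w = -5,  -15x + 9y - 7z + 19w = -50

infinitely many solutions

Row-reduce:
R1 ← R1 / (-17).
R2 ← R2 − 4·R1.
R3 ← R3 + 15·R1.
R2 ← R2 / (-183/17).
R1 ← R1 + 1/17·R2.
R3 ← R3 − 138/17·R2.
R3 ← R3 / (-1167/61).
R1 ← R1 + 151/183·R3.
R2 ← R2 + 5/183·R3.
Rank is 3 with 4 unknowns, leaving w free.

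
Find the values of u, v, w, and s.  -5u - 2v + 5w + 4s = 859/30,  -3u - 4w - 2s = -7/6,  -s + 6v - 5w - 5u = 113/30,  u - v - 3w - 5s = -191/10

Row-reduce the augmented matrix:
R1 ← R1 / (-5).
R2 ← R2 + 3·R1.
R3 ← R3 + 5·R1.
R4 ← R4 − 1·R1.
R2 ← R2 / (6/5).
R1 ← R1 − 2/5·R2.
R3 ← R3 − 8·R2.
R4 ← R4 + 7/5·R2.
R3 ← R3 / (110/3).
R1 ← R1 − 4/3·R3.
R2 ← R2 + 35/6·R3.
R4 ← R4 + 61/6·R3.
R4 ← R4 / (-569/220).
R1 ← R1 + 12/55·R4.
R2 ← R2 − 9/44·R4.
R3 ← R3 − 73/110·R4.
Reading off the reduced rows gives u = -5/2, v = -2/5, w = 2/3, s = 3.

u = -5/2, v = -2/5, w = 2/3, s = 3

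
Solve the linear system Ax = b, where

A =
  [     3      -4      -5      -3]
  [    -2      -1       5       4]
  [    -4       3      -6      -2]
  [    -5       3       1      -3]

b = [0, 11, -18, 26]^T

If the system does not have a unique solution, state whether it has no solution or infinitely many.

Row-reduce the augmented matrix:
R1 ← R1 / (3).
R2 ← R2 + 2·R1.
R3 ← R3 + 4·R1.
R4 ← R4 + 5·R1.
R2 ← R2 / (-11/3).
R1 ← R1 + 4/3·R2.
R3 ← R3 + 7/3·R2.
R4 ← R4 + 11/3·R2.
R3 ← R3 / (-151/11).
R1 ← R1 + 25/11·R3.
R2 ← R2 + 5/11·R3.
R4 ← R4 + 9·R3.
R4 ← R4 / (-790/151).
R1 ← R1 + 79/151·R4.
R2 ← R2 + 46/151·R4.
R3 ← R3 − 80/151·R4.
Reading off the reduced rows gives x_1 = -3, x_2 = -4, x_3 = 5, x_4 = -6.

x_1 = -3, x_2 = -4, x_3 = 5, x_4 = -6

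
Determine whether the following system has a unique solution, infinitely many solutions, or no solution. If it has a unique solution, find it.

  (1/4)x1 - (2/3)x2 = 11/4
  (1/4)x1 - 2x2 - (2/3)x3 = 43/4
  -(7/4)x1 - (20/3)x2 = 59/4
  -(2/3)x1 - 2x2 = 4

Row-reduce the augmented matrix:
R1 ← R1 / (1/4).
R2 ← R2 − 1/4·R1.
R3 ← R3 + 7/4·R1.
R4 ← R4 + 2/3·R1.
R2 ← R2 / (-4/3).
R1 ← R1 + 8/3·R2.
R3 ← R3 + 34/3·R2.
R4 ← R4 + 34/9·R2.
R3 ← R3 / (17/3).
R1 ← R1 − 4/3·R3.
R2 ← R2 − 1/2·R3.
R4 ← R4 − 17/9·R3.
R4 reduces to 0 = 0, so the extra equation is consistent.
Reading off the reduced rows gives x1 = 3, x2 = -3, x3 = -6.

x1 = 3, x2 = -3, x3 = -6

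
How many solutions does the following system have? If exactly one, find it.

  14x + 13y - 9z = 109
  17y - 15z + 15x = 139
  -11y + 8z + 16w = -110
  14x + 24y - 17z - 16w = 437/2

no solution

Row-reduce:
R1 ← R1 / (14).
R2 ← R2 − 15·R1.
R4 ← R4 − 14·R1.
R2 ← R2 / (43/14).
R1 ← R1 − 13/14·R2.
R3 ← R3 + 11·R2.
R4 ← R4 − 11·R2.
R3 ← R3 / (-481/43).
R1 ← R1 − 42/43·R3.
R2 ← R2 + 75/43·R3.
R4 ← R4 − 481/43·R3.
Row 4 reduces to 0 = -1/2, a contradiction. The system is inconsistent.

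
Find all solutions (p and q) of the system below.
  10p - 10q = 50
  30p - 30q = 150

infinitely many solutions

Row-reduce:
R1 ← R1 / (10).
R2 ← R2 − 30·R1.
Rank is 1 with 2 unknowns, leaving q free.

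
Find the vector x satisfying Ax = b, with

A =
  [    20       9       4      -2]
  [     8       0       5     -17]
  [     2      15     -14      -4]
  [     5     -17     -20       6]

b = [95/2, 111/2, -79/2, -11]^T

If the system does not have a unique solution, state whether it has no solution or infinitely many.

x_1 = 5/2, x_2 = -3/2, x_3 = 2, x_4 = -3/2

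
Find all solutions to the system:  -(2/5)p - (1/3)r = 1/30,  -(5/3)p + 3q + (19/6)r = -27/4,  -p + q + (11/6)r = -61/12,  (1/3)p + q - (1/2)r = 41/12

Row-reduce the augmented matrix:
R1 ← R1 / (-2/5).
R2 ← R2 + 5/3·R1.
R3 ← R3 + 1·R1.
R4 ← R4 − 1/3·R1.
R2 ← R2 / (3).
R3 ← R3 − 1·R2.
R4 ← R4 − 1·R2.
R3 ← R3 / (31/27).
R1 ← R1 − 5/6·R3.
R2 ← R2 − 41/27·R3.
R4 ← R4 + 62/27·R3.
R4 reduces to 0 = 0, so the extra equation is consistent.
Reading off the reduced rows gives p = 2, q = 3/2, r = -5/2.

p = 2, q = 3/2, r = -5/2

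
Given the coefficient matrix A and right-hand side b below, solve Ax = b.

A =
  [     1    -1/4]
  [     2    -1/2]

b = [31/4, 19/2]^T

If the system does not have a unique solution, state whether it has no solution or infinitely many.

no solution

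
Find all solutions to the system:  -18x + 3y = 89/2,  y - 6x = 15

no solution

Row-reduce:
R1 ← R1 / (-18).
R2 ← R2 + 6·R1.
Row 2 reduces to 0 = 1/6, a contradiction. The system is inconsistent.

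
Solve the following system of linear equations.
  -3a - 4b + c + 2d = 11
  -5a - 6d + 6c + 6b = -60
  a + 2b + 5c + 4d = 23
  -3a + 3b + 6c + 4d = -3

a = 6, b = -5, c = 3, d = 3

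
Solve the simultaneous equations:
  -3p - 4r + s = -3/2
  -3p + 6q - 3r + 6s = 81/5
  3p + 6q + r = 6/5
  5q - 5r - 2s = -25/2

p = -1/2, q = 1/5, r = 3/2, s = 3

Row-reduce the augmented matrix:
R1 ← R1 / (-3).
R2 ← R2 + 3·R1.
R3 ← R3 − 3·R1.
R2 ← R2 / (6).
R3 ← R3 − 6·R2.
R4 ← R4 − 5·R2.
R3 ← R3 / (-4).
R1 ← R1 − 4/3·R3.
R2 ← R2 − 1/6·R3.
R4 ← R4 + 35/6·R3.
R4 ← R4 / (-1/3).
R1 ← R1 + 5/3·R4.
R2 ← R2 − 2/3·R4.
R3 ← R3 − 1·R4.
Reading off the reduced rows gives p = -1/2, q = 1/5, r = 3/2, s = 3.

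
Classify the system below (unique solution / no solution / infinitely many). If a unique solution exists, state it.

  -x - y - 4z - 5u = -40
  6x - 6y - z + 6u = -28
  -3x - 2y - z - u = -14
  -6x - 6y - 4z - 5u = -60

x = -2, y = 6, z = 4, u = 4

Row-reduce the augmented matrix:
R1 ← R1 / (-1).
R2 ← R2 − 6·R1.
R3 ← R3 + 3·R1.
R4 ← R4 + 6·R1.
R2 ← R2 / (-12).
R1 ← R1 − 1·R2.
R3 ← R3 − 1·R2.
R3 ← R3 / (107/12).
R1 ← R1 − 23/12·R3.
R2 ← R2 − 25/12·R3.
R4 ← R4 − 20·R3.
R4 ← R4 / (-205/107).
R1 ← R1 − 45/107·R4.
R2 ← R2 + 86/107·R4.
R3 ← R3 − 144/107·R4.
Reading off the reduced rows gives x = -2, y = 6, z = 4, u = 4.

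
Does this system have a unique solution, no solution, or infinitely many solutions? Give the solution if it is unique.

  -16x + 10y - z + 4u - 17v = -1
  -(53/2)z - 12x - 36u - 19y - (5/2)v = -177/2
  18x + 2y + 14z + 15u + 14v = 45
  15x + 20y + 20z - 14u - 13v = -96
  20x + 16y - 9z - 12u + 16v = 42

infinitely many solutions

Row-reduce:
R1 ← R1 / (-16).
R2 ← R2 + 12·R1.
R3 ← R3 − 18·R1.
R4 ← R4 − 15·R1.
R5 ← R5 − 20·R1.
R2 ← R2 / (-53/2).
R1 ← R1 + 5/8·R2.
R3 ← R3 − 53/4·R2.
R4 ← R4 − 235/8·R2.
R5 ← R5 − 57/2·R2.
Swap R3 and R4.
R3 ← R3 / (-1005/106).
R1 ← R1 − 71/106·R3.
R2 ← R2 − 103/106·R3.
R5 ← R5 + 2011/53·R3.
Swap R4 and R5.
R4 ← R4 / (165913/1005).
R1 ← R1 + 3124/1005·R4.
R2 ← R2 + 8059/2010·R4.
R3 ← R3 − 5669/1005·R4.
Rank is 4 with 5 unknowns, leaving v free.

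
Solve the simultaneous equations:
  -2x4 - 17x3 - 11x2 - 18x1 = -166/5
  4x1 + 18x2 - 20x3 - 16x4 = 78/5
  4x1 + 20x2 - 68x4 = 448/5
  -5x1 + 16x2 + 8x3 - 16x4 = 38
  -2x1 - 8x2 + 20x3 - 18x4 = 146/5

Row-reduce the augmented matrix:
R1 ← R1 / (-18).
R2 ← R2 − 4·R1.
R3 ← R3 − 4·R1.
R4 ← R4 + 5·R1.
R5 ← R5 + 2·R1.
R2 ← R2 / (140/9).
R1 ← R1 − 11/18·R2.
R3 ← R3 − 158/9·R2.
R4 ← R4 − 343/18·R2.
R5 ← R5 + 61/9·R2.
R3 ← R3 / (807/35).
R1 ← R1 − 263/140·R3.
R2 ← R2 + 107/70·R3.
R4 ← R4 − 837/20·R3.
R5 ← R5 − 807/70·R3.
R4 ← R4 / (25621/269).
R1 ← R1 − 1297/269·R4.
R2 ← R2 + 1174/269·R4.
R3 ← R3 + 582/269·R4.
R5 reduces to 0 = 0, so the extra equation is consistent.
Reading off the reduced rows gives x1 = 2/5, x2 = 1, x3 = 1, x4 = -1.

x1 = 2/5, x2 = 1, x3 = 1, x4 = -1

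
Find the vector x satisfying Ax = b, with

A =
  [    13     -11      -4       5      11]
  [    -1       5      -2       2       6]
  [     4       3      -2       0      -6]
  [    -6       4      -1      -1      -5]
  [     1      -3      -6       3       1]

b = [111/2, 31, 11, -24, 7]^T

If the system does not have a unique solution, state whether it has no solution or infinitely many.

no solution

Row-reduce:
R1 ← R1 / (13).
R2 ← R2 + 1·R1.
R3 ← R3 − 4·R1.
R4 ← R4 + 6·R1.
R5 ← R5 − 1·R1.
R2 ← R2 / (54/13).
R1 ← R1 + 11/13·R2.
R3 ← R3 − 83/13·R2.
R4 ← R4 + 14/13·R2.
R5 ← R5 + 28/13·R2.
R3 ← R3 / (25/9).
R1 ← R1 + 7/9·R3.
R2 ← R2 + 5/9·R3.
R4 ← R4 + 31/9·R3.
R5 ← R5 + 62/9·R3.
R4 ← R4 / (-679/150).
R1 ← R1 + 44/75·R4.
R2 ← R2 + 7/15·R4.
R3 ← R3 + 281/150·R4.
R5 ← R5 + 679/75·R4.
Row 5 reduces to 0 = -1/2, a contradiction. The system is inconsistent.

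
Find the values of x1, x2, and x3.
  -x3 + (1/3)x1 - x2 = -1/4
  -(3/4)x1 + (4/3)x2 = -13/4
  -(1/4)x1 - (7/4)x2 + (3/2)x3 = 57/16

x1 = 3, x2 = -3/4, x3 = 2

Row-reduce the augmented matrix:
R1 ← R1 / (1/3).
R2 ← R2 + 3/4·R1.
R3 ← R3 + 1/4·R1.
R2 ← R2 / (-11/12).
R1 ← R1 + 3·R2.
R3 ← R3 + 5/2·R2.
R3 ← R3 / (303/44).
R1 ← R1 − 48/11·R3.
R2 ← R2 − 27/11·R3.
Reading off the reduced rows gives x1 = 3, x2 = -3/4, x3 = 2.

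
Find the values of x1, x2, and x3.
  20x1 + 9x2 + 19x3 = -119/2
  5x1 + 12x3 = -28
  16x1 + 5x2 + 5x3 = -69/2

Row-reduce the augmented matrix:
R1 ← R1 / (20).
R2 ← R2 − 5·R1.
R3 ← R3 − 16·R1.
R2 ← R2 / (-9/4).
R1 ← R1 − 9/20·R2.
R3 ← R3 + 11/5·R2.
R3 ← R3 / (-778/45).
R1 ← R1 − 12/5·R3.
R2 ← R2 + 29/9·R3.
Reading off the reduced rows gives x1 = -2, x2 = 1, x3 = -3/2.

x1 = -2, x2 = 1, x3 = -3/2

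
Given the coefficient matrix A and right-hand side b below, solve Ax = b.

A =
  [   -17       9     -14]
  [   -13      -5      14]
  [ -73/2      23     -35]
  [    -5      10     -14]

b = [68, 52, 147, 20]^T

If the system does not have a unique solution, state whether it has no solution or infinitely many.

no solution

Row-reduce:
R1 ← R1 / (-17).
R2 ← R2 + 13·R1.
R3 ← R3 + 73/2·R1.
R4 ← R4 + 5·R1.
R2 ← R2 / (-202/17).
R1 ← R1 + 9/17·R2.
R3 ← R3 − 125/34·R2.
R4 ← R4 − 125/17·R2.
R3 ← R3 / (273/101).
R1 ← R1 + 28/101·R3.
R2 ← R2 + 210/101·R3.
R4 ← R4 − 546/101·R3.
Row 4 reduces to 0 = -2, a contradiction. The system is inconsistent.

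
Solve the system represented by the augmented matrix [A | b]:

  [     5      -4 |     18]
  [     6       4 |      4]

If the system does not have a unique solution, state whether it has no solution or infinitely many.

x_1 = 2, x_2 = -2

Row-reduce the augmented matrix:
R1 ← R1 / (5).
R2 ← R2 − 6·R1.
R2 ← R2 / (44/5).
R1 ← R1 + 4/5·R2.
Reading off the reduced rows gives x_1 = 2, x_2 = -2.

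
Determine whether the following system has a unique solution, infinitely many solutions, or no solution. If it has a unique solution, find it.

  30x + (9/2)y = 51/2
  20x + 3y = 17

infinitely many solutions

Row-reduce:
R1 ← R1 / (30).
R2 ← R2 − 20·R1.
Rank is 1 with 2 unknowns, leaving y free.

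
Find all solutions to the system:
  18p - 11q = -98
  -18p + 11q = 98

infinitely many solutions

Row-reduce:
R1 ← R1 / (18).
R2 ← R2 + 18·R1.
Rank is 1 with 2 unknowns, leaving q free.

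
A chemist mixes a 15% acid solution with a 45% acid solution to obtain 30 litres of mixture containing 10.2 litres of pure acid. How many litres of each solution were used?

litres of solution A: 11, litres of solution B: 19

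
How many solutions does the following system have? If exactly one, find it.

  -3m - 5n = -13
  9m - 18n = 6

m = 8/3, n = 1

Row-reduce the augmented matrix:
R1 ← R1 / (-3).
R2 ← R2 − 9·R1.
R2 ← R2 / (-33).
R1 ← R1 − 5/3·R2.
Reading off the reduced rows gives m = 8/3, n = 1.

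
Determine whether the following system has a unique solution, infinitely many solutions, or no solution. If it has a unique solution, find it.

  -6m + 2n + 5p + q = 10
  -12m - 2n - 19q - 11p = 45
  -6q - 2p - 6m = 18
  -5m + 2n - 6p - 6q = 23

Row-reduce:
R1 ← R1 / (-6).
R2 ← R2 + 12·R1.
R3 ← R3 + 6·R1.
R4 ← R4 + 5·R1.
R2 ← R2 / (-6).
R1 ← R1 + 1/3·R2.
R3 ← R3 + 2·R2.
R4 ← R4 − 1/3·R2.
Swap R3 and R4.
R3 ← R3 / (-34/3).
R1 ← R1 − 1/3·R3.
R2 ← R2 − 7/2·R3.
Row 4 reduces to 0 = -1/3, a contradiction. The system is inconsistent.

no solution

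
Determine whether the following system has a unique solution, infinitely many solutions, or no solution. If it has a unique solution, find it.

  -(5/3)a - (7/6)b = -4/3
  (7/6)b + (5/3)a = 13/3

Row-reduce:
R1 ← R1 / (-5/3).
R2 ← R2 − 5/3·R1.
Row 2 reduces to 0 = 3, a contradiction. The system is inconsistent.

no solution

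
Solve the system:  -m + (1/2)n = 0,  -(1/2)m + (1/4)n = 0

infinitely many solutions

Row-reduce:
R1 ← R1 / (-1).
R2 ← R2 + 1/2·R1.
Rank is 1 with 2 unknowns, leaving n free.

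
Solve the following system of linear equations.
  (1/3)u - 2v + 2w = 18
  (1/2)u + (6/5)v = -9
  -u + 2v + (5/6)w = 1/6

u = -6, v = -5, w = 5

Row-reduce the augmented matrix:
R1 ← R1 / (1/3).
R2 ← R2 − 1/2·R1.
R3 ← R3 + 1·R1.
R2 ← R2 / (21/5).
R1 ← R1 + 6·R2.
R3 ← R3 + 4·R2.
R3 ← R3 / (167/42).
R1 ← R1 − 12/7·R3.
R2 ← R2 + 5/7·R3.
Reading off the reduced rows gives u = -6, v = -5, w = 5.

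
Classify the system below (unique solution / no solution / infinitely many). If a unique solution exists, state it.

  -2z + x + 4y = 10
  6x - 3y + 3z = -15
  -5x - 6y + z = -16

x = -2, y = 5, z = 4

Row-reduce the augmented matrix:
R2 ← R2 − 6·R1.
R3 ← R3 + 5·R1.
R2 ← R2 / (-27).
R1 ← R1 − 4·R2.
R3 ← R3 − 14·R2.
R3 ← R3 / (-11/9).
R1 ← R1 − 2/9·R3.
R2 ← R2 + 5/9·R3.
Reading off the reduced rows gives x = -2, y = 5, z = 4.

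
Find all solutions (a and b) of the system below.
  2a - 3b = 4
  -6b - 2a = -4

a = 2, b = 0

Row-reduce the augmented matrix:
R1 ← R1 / (2).
R2 ← R2 + 2·R1.
R2 ← R2 / (-9).
R1 ← R1 + 3/2·R2.
Reading off the reduced rows gives a = 2, b = 0.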